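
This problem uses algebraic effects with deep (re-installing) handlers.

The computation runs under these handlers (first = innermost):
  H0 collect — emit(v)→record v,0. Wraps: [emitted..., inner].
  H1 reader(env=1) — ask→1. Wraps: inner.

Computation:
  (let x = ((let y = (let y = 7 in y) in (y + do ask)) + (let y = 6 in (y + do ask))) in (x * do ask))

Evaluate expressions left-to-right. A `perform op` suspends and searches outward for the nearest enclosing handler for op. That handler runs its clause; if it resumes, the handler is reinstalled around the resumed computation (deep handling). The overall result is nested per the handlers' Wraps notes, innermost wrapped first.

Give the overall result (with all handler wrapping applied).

Answer: [15]

Working:
ask @ H1 ⇒ 1
ask @ H1 ⇒ 1
ask @ H1 ⇒ 1
H0 returns [15]
H1 returns [15]
= [15]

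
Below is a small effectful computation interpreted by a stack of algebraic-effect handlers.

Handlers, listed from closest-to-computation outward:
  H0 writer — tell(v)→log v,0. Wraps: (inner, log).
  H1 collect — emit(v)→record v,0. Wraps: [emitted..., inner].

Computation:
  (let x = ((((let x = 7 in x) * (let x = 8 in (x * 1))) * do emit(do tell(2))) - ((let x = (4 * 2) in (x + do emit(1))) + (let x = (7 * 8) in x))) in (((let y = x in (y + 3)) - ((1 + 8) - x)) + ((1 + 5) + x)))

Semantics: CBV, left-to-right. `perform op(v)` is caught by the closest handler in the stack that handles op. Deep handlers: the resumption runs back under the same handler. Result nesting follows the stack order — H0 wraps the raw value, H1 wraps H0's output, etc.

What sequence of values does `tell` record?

Evaluation trace:
tell(2) @ H0 ⇒ log+=2
emit(0) @ H1 ⇒ out+=0
emit(1) @ H1 ⇒ out+=1
H0 returns (-192, (2))
H1 returns [0, 1, (-192, (2))]
= [0, 1, (-192, (2))]

Answer: (2)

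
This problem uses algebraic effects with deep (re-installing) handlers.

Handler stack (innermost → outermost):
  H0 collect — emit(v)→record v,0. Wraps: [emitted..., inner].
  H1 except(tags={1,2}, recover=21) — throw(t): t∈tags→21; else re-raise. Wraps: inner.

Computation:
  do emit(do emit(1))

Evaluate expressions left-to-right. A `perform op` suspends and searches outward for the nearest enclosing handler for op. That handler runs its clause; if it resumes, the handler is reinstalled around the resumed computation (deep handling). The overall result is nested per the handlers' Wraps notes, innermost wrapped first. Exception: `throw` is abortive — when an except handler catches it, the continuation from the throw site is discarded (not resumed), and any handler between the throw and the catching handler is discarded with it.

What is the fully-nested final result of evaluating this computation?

Working:
emit(1) @ H0 ⇒ out+=1
emit(0) @ H0 ⇒ out+=0
H0 returns [1, 0, 0]
H1 returns [1, 0, 0]
= [1, 0, 0]

Answer: [1, 0, 0]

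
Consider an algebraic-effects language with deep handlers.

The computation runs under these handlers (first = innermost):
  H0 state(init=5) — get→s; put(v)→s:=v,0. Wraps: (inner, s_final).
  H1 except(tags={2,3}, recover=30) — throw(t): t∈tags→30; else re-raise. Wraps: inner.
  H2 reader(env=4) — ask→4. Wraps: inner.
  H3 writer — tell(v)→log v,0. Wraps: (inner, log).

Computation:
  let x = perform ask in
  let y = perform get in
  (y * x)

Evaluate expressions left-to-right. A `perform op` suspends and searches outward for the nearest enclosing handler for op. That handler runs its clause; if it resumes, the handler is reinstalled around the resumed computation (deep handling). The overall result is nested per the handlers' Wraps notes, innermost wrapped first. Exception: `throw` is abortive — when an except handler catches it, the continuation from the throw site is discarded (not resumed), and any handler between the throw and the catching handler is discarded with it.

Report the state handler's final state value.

Step-by-step:
ask @ H2 ⇒ 4
get @ H0 ⇒ 5
H0 returns (20, 5)
H1 returns (20, 5)
H2 returns (20, 5)
H3 returns ((20, 5), ())
= ((20, 5), ())

Answer: 5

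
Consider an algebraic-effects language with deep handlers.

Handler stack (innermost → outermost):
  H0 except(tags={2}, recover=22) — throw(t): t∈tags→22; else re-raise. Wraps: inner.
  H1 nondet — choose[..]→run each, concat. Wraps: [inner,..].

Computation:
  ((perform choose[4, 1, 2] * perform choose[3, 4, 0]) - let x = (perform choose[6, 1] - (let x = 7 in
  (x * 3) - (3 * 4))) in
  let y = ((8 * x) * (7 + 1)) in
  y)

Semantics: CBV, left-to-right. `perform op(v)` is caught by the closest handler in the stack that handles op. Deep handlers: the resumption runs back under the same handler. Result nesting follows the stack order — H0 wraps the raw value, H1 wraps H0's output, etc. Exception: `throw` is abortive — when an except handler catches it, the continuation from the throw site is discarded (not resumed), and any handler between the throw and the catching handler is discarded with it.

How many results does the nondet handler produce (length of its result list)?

Answer: 18

Evaluation trace:
choose[4, 1, 2] @ H1
  branch[0] choose=4:
    choose[3, 4, 0] @ H1
      branch[0] choose=3:
        choose[6, 1] @ H1
          branch[0] choose=6:
            H0 returns 204
            H1 returns [204]
          branch[1] choose=1:
            H0 returns 524
            H1 returns [524]
      branch[1] choose=4:
        choose[6, 1] @ H1
          branch[0] choose=6:
            H0 returns 208
            H1 returns [208]
          branch[1] choose=1:
            H0 returns 528
            H1 returns [528]
      branch[2] choose=0:
        choose[6, 1] @ H1
          branch[0] choose=6:
            H0 returns 192
            H1 returns [192]
          branch[1] choose=1:
            H0 returns 512
            H1 returns [512]
  branch[1] choose=1:
    choose[3, 4, 0] @ H1
      branch[0] choose=3:
        choose[6, 1] @ H1
          branch[0] choose=6:
            H0 returns 195
            H1 returns [195]
          branch[1] choose=1:
            H0 returns 515
            H1 returns [515]
      branch[1] choose=4:
        choose[6, 1] @ H1
          branch[0] choose=6:
            H0 returns 196
            H1 returns [196]
          branch[1] choose=1:
            H0 returns 516
            H1 returns [516]
      branch[2] choose=0:
        choose[6, 1] @ H1
          branch[0] choose=6:
            H0 returns 192
            H1 returns [192]
          branch[1] choose=1:
            H0 returns 512
            H1 returns [512]
  branch[2] choose=2:
    choose[3, 4, 0] @ H1
      branch[0] choose=3:
        choose[6, 1] @ H1
          branch[0] choose=6:
            H0 returns 198
            H1 returns [198]
          branch[1] choose=1:
            H0 returns 518
            H1 returns [518]
      branch[1] choose=4:
        choose[6, 1] @ H1
          branch[0] choose=6:
            H0 returns 200
            H1 returns [200]
          branch[1] choose=1:
            H0 returns 520
            H1 returns [520]
      branch[2] choose=0:
        choose[6, 1] @ H1
          branch[0] choose=6:
            H0 returns 192
            H1 returns [192]
          branch[1] choose=1:
            H0 returns 512
            H1 returns [512]
= [204, 524, 208, 528, 192, 512, 195, 515, 196, 516, 192, 512, 198, 518, 200, 520, 192, 512]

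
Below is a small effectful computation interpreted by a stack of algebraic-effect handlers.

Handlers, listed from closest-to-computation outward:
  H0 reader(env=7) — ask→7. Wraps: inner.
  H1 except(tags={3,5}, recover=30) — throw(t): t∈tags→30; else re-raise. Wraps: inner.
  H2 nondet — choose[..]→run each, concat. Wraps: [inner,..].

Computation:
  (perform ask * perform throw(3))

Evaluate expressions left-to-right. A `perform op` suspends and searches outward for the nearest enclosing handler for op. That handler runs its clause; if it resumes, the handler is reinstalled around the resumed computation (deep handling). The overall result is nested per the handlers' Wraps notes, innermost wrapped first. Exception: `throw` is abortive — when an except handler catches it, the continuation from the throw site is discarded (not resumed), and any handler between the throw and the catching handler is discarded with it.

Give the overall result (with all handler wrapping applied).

Answer: [30]

Evaluation trace:
ask @ H0 ⇒ 7
throw(3) @ H1 caught ⇒ 30
H2 returns [30]
= [30]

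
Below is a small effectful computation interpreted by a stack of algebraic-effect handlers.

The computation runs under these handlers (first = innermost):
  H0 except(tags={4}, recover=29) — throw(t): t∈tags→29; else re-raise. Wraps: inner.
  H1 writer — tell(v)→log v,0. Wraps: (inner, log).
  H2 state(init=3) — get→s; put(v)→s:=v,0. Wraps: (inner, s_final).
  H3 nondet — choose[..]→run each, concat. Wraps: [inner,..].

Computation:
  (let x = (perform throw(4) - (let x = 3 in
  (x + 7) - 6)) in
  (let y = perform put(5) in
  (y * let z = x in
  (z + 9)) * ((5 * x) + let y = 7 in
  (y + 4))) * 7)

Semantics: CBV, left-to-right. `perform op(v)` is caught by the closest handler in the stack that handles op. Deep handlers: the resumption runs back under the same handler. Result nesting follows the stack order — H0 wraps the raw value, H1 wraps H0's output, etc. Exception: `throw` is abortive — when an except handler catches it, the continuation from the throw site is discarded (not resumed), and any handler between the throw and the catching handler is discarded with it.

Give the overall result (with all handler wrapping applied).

Step-by-step:
throw(4) @ H0 caught ⇒ 29
H1 returns (29, ())
H2 returns ((29, ()), 3)
H3 returns [((29, ()), 3)]
= [((29, ()), 3)]

Answer: [((29, ()), 3)]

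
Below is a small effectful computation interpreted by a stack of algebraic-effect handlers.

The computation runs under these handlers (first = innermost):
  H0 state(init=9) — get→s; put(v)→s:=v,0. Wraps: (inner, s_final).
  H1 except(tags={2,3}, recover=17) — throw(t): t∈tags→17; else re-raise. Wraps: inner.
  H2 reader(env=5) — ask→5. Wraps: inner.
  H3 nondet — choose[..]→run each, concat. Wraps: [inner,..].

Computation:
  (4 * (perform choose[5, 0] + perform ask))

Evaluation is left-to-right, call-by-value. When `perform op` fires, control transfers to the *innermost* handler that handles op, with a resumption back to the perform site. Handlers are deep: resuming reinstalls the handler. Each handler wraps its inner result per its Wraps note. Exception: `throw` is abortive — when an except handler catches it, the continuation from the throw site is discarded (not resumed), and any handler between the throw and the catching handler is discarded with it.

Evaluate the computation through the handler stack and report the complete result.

Answer: [(40, 9), (20, 9)]

Evaluation trace:
choose[5, 0] @ H3
  branch[0] choose=5:
    ask @ H2 ⇒ 5
    H0 returns (40, 9)
    H1 returns (40, 9)
    H2 returns (40, 9)
    H3 returns [(40, 9)]
  branch[1] choose=0:
    ask @ H2 ⇒ 5
    H0 returns (20, 9)
    H1 returns (20, 9)
    H2 returns (20, 9)
    H3 returns [(20, 9)]
= [(40, 9), (20, 9)]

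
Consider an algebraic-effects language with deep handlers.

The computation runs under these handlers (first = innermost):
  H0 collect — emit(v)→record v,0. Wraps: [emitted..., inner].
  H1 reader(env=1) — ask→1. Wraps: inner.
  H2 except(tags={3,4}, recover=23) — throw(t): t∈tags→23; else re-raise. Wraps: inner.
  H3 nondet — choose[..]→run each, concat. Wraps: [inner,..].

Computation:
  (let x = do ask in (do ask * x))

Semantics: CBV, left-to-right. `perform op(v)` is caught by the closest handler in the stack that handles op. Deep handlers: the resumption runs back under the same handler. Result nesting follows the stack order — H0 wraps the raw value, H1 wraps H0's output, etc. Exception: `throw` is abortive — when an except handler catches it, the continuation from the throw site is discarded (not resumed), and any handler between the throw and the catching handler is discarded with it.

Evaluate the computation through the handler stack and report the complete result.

Answer: [[1]]

Step-by-step:
ask @ H1 ⇒ 1
ask @ H1 ⇒ 1
H0 returns [1]
H1 returns [1]
H2 returns [1]
H3 returns [[1]]
= [[1]]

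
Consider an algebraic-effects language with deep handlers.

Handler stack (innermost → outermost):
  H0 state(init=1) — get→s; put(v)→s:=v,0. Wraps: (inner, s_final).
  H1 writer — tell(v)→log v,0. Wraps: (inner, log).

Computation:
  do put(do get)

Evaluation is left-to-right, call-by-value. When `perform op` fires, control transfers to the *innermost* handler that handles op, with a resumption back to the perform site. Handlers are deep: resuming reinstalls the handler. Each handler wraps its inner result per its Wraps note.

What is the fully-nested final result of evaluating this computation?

Evaluation trace:
get @ H0 ⇒ 1
put(1) @ H0 ⇒ s:=1
H0 returns (0, 1)
H1 returns ((0, 1), ())
= ((0, 1), ())

Answer: ((0, 1), ())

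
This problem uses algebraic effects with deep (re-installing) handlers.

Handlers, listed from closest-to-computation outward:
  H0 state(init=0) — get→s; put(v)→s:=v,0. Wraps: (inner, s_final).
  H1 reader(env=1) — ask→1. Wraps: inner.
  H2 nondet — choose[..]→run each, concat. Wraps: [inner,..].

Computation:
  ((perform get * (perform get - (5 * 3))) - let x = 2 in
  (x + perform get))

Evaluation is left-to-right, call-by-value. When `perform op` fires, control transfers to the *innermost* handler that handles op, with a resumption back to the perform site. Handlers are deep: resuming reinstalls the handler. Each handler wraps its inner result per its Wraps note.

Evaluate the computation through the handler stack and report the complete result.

Answer: [(-2, 0)]

Working:
get @ H0 ⇒ 0
get @ H0 ⇒ 0
get @ H0 ⇒ 0
H0 returns (-2, 0)
H1 returns (-2, 0)
H2 returns [(-2, 0)]
= [(-2, 0)]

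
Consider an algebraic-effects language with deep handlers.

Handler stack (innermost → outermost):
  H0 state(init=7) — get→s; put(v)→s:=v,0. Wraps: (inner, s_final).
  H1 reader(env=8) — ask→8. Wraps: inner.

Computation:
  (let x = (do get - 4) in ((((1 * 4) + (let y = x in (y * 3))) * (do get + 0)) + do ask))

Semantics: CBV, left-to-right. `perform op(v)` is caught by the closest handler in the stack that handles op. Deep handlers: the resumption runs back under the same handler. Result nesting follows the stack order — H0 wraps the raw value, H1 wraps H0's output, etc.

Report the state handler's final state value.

Answer: 7

Working:
get @ H0 ⇒ 7
get @ H0 ⇒ 7
ask @ H1 ⇒ 8
H0 returns (99, 7)
H1 returns (99, 7)
= (99, 7)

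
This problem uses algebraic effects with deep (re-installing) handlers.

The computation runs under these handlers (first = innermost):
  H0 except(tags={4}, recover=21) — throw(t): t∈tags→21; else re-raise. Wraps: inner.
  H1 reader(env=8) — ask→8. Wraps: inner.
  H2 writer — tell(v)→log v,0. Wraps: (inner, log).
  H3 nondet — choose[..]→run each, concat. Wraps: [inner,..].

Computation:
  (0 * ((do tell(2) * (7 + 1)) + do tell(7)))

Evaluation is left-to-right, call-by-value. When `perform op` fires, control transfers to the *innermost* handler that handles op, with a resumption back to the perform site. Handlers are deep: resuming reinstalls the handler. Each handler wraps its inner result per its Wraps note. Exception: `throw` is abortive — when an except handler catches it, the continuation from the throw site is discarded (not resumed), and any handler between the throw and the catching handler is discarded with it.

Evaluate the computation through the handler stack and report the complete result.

Answer: [(0, (2, 7))]

Evaluation trace:
tell(2) @ H2 ⇒ log+=2
tell(7) @ H2 ⇒ log+=7
H0 returns 0
H1 returns 0
H2 returns (0, (2, 7))
H3 returns [(0, (2, 7))]
= [(0, (2, 7))]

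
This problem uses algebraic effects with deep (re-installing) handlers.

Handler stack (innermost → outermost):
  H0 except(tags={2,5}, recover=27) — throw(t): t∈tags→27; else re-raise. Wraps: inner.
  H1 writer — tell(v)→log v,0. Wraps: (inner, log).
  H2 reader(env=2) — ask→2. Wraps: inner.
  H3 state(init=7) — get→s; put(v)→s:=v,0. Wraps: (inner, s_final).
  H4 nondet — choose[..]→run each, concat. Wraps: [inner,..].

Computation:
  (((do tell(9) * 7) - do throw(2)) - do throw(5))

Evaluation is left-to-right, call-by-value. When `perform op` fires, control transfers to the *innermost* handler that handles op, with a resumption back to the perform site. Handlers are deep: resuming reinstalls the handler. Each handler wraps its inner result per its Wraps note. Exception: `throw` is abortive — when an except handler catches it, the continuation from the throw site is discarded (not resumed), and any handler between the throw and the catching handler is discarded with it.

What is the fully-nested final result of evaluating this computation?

Answer: [((27, (9)), 7)]

Step-by-step:
tell(9) @ H1 ⇒ log+=9
throw(2) @ H0 caught ⇒ 27
H1 returns (27, (9))
H2 returns (27, (9))
H3 returns ((27, (9)), 7)
H4 returns [((27, (9)), 7)]
= [((27, (9)), 7)]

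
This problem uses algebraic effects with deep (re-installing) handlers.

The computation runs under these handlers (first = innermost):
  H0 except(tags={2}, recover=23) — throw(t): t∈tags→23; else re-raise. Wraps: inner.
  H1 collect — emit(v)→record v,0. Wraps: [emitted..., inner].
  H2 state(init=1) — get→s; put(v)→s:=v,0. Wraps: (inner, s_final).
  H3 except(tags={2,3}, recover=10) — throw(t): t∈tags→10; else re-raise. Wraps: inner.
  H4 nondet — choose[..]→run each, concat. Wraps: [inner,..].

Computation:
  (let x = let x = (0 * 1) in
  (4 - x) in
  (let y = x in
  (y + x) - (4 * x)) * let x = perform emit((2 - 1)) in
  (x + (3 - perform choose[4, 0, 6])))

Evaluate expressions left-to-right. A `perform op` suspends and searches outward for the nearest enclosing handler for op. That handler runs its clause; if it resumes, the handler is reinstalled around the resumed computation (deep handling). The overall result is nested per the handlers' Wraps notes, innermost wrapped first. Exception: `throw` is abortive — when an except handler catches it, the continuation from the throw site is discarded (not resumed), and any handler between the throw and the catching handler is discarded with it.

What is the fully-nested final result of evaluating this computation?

Answer: [([1, 8], 1), ([1, -24], 1), ([1, 24], 1)]

Working:
emit(1) @ H1 ⇒ out+=1
choose[4, 0, 6] @ H4
  branch[0] choose=4:
    H0 returns 8
    H1 returns [1, 8]
    H2 returns ([1, 8], 1)
    H3 returns ([1, 8], 1)
    H4 returns [([1, 8], 1)]
  branch[1] choose=0:
    H0 returns -24
    H1 returns [1, -24]
    H2 returns ([1, -24], 1)
    H3 returns ([1, -24], 1)
    H4 returns [([1, -24], 1)]
  branch[2] choose=6:
    H0 returns 24
    H1 returns [1, 24]
    H2 returns ([1, 24], 1)
    H3 returns ([1, 24], 1)
    H4 returns [([1, 24], 1)]
= [([1, 8], 1), ([1, -24], 1), ([1, 24], 1)]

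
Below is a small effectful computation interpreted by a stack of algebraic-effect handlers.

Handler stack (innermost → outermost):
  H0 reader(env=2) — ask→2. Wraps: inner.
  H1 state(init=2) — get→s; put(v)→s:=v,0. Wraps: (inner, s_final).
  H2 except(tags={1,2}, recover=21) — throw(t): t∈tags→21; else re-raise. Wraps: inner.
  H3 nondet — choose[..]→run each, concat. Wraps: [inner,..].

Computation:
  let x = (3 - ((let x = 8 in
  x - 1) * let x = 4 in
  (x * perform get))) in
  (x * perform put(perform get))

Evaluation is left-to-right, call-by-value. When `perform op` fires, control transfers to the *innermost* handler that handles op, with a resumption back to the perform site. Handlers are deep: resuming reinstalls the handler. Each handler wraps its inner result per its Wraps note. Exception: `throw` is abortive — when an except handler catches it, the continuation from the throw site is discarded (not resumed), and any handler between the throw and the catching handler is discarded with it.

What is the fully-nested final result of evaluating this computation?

Working:
get @ H1 ⇒ 2
get @ H1 ⇒ 2
put(2) @ H1 ⇒ s:=2
H0 returns 0
H1 returns (0, 2)
H2 returns (0, 2)
H3 returns [(0, 2)]
= [(0, 2)]

Answer: [(0, 2)]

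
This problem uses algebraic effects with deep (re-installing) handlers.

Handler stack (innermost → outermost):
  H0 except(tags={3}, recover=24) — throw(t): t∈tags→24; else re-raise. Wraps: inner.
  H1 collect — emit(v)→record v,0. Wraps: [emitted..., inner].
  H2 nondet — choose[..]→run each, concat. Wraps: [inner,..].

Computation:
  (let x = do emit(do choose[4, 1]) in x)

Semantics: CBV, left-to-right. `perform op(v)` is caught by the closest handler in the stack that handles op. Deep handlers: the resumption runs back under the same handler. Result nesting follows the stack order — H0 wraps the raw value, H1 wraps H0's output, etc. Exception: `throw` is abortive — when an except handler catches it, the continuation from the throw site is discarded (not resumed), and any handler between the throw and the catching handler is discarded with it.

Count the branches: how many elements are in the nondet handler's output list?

Answer: 2

Working:
choose[4, 1] @ H2
  branch[0] choose=4:
    emit(4) @ H1 ⇒ out+=4
    H0 returns 0
    H1 returns [4, 0]
    H2 returns [[4, 0]]
  branch[1] choose=1:
    emit(1) @ H1 ⇒ out+=1
    H0 returns 0
    H1 returns [1, 0]
    H2 returns [[1, 0]]
= [[4, 0], [1, 0]]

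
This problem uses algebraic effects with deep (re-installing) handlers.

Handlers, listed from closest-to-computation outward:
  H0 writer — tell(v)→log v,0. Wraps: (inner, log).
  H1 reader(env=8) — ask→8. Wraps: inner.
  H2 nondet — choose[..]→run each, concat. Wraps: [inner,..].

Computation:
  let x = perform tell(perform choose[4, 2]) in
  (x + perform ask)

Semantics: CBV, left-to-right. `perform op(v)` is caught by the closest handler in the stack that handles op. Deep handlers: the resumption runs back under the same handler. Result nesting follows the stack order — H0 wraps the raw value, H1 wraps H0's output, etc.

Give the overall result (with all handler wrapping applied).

Evaluation trace:
choose[4, 2] @ H2
  branch[0] choose=4:
    tell(4) @ H0 ⇒ log+=4
    ask @ H1 ⇒ 8
    H0 returns (8, (4))
    H1 returns (8, (4))
    H2 returns [(8, (4))]
  branch[1] choose=2:
    tell(2) @ H0 ⇒ log+=2
    ask @ H1 ⇒ 8
    H0 returns (8, (2))
    H1 returns (8, (2))
    H2 returns [(8, (2))]
= [(8, (4)), (8, (2))]

Answer: [(8, (4)), (8, (2))]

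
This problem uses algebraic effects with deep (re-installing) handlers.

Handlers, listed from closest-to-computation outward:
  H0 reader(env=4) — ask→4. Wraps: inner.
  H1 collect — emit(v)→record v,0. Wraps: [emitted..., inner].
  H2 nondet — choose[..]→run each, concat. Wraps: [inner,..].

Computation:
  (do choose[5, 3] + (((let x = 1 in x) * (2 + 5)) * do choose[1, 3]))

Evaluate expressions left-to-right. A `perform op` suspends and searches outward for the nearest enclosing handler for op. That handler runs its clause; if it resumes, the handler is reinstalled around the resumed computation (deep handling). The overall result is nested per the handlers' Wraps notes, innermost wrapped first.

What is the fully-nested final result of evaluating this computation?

Answer: [[12], [26], [10], [24]]

Step-by-step:
choose[5, 3] @ H2
  branch[0] choose=5:
    choose[1, 3] @ H2
      branch[0] choose=1:
        H0 returns 12
        H1 returns [12]
        H2 returns [[12]]
      branch[1] choose=3:
        H0 returns 26
        H1 returns [26]
        H2 returns [[26]]
  branch[1] choose=3:
    choose[1, 3] @ H2
      branch[0] choose=1:
        H0 returns 10
        H1 returns [10]
        H2 returns [[10]]
      branch[1] choose=3:
        H0 returns 24
        H1 returns [24]
        H2 returns [[24]]
= [[12], [26], [10], [24]]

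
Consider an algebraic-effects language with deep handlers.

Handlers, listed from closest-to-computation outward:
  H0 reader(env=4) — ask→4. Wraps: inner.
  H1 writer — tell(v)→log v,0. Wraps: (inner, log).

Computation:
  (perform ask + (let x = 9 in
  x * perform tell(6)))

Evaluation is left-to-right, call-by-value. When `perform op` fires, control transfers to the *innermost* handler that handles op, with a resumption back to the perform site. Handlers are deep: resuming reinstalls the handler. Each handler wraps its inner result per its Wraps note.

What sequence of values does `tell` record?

Answer: (6)

Working:
ask @ H0 ⇒ 4
tell(6) @ H1 ⇒ log+=6
H0 returns 4
H1 returns (4, (6))
= (4, (6))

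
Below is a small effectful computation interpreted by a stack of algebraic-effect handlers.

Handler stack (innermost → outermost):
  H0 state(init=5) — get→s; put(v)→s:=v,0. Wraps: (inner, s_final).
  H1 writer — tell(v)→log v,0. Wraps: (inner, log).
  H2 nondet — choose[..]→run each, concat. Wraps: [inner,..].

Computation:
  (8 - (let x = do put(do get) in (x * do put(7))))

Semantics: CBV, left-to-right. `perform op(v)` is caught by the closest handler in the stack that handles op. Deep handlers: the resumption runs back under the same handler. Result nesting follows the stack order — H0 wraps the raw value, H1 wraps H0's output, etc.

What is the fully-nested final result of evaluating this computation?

Working:
get @ H0 ⇒ 5
put(5) @ H0 ⇒ s:=5
put(7) @ H0 ⇒ s:=7
H0 returns (8, 7)
H1 returns ((8, 7), ())
H2 returns [((8, 7), ())]
= [((8, 7), ())]

Answer: [((8, 7), ())]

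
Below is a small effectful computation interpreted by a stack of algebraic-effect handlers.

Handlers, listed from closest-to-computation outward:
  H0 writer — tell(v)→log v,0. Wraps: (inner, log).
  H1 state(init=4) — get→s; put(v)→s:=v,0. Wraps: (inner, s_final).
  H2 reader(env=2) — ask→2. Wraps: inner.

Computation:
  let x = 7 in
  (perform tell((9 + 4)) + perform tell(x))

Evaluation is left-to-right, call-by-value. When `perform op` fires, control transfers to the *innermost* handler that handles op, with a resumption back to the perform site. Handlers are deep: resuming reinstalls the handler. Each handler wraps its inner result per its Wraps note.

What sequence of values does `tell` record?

Answer: (13, 7)

Step-by-step:
tell(13) @ H0 ⇒ log+=13
tell(7) @ H0 ⇒ log+=7
H0 returns (0, (13, 7))
H1 returns ((0, (13, 7)), 4)
H2 returns ((0, (13, 7)), 4)
= ((0, (13, 7)), 4)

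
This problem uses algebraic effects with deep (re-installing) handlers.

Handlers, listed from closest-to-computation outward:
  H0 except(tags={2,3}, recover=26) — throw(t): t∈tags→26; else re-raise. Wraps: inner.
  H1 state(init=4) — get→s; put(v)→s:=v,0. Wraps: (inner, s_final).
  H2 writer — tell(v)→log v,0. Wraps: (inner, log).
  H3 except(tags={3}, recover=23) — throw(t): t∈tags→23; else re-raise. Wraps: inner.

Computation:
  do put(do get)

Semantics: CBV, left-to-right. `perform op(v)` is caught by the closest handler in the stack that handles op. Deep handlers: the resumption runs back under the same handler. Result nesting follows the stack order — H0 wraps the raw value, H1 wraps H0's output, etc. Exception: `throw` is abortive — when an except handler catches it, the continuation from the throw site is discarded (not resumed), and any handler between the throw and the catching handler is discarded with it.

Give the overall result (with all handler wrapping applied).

Answer: ((0, 4), ())

Step-by-step:
get @ H1 ⇒ 4
put(4) @ H1 ⇒ s:=4
H0 returns 0
H1 returns (0, 4)
H2 returns ((0, 4), ())
H3 returns ((0, 4), ())
= ((0, 4), ())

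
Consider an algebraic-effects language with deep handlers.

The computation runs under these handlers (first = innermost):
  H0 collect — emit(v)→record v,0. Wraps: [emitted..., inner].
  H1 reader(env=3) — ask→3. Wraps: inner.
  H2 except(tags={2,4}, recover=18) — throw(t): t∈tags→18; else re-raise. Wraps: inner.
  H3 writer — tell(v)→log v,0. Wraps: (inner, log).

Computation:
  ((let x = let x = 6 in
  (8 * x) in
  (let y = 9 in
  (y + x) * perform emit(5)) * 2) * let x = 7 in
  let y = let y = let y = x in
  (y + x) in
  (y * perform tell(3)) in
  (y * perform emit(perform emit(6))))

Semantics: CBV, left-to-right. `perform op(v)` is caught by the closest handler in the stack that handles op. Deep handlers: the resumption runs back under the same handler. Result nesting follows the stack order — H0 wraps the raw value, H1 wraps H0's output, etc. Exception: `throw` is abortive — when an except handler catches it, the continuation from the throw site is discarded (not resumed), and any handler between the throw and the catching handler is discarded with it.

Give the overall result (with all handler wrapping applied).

Step-by-step:
emit(5) @ H0 ⇒ out+=5
tell(3) @ H3 ⇒ log+=3
emit(6) @ H0 ⇒ out+=6
emit(0) @ H0 ⇒ out+=0
H0 returns [5, 6, 0, 0]
H1 returns [5, 6, 0, 0]
H2 returns [5, 6, 0, 0]
H3 returns ([5, 6, 0, 0], (3))
= ([5, 6, 0, 0], (3))

Answer: ([5, 6, 0, 0], (3))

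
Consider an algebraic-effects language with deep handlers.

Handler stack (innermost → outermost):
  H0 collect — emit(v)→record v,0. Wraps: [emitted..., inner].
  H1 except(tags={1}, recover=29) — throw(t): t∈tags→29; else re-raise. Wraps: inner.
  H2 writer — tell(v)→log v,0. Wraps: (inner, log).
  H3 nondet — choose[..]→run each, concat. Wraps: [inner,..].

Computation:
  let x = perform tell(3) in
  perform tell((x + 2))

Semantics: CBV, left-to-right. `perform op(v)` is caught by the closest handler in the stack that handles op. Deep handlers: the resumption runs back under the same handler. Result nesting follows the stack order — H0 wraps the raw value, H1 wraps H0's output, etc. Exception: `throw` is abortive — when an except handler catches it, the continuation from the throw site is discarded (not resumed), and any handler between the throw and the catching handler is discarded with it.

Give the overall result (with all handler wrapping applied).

Working:
tell(3) @ H2 ⇒ log+=3
tell(2) @ H2 ⇒ log+=2
H0 returns [0]
H1 returns [0]
H2 returns ([0], (3, 2))
H3 returns [([0], (3, 2))]
= [([0], (3, 2))]

Answer: [([0], (3, 2))]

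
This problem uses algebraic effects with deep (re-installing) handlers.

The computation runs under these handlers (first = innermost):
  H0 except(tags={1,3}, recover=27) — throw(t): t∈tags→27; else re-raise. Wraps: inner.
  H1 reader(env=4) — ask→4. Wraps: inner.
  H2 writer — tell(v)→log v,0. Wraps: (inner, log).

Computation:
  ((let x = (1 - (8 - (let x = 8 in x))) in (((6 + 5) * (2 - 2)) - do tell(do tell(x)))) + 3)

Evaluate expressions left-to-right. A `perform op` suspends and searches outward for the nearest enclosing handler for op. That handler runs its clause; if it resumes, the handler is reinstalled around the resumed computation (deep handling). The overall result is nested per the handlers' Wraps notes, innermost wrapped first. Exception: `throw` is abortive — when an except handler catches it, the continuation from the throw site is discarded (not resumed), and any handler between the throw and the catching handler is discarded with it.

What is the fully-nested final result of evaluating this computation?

Answer: (3, (1, 0))

Evaluation trace:
tell(1) @ H2 ⇒ log+=1
tell(0) @ H2 ⇒ log+=0
H0 returns 3
H1 returns 3
H2 returns (3, (1, 0))
= (3, (1, 0))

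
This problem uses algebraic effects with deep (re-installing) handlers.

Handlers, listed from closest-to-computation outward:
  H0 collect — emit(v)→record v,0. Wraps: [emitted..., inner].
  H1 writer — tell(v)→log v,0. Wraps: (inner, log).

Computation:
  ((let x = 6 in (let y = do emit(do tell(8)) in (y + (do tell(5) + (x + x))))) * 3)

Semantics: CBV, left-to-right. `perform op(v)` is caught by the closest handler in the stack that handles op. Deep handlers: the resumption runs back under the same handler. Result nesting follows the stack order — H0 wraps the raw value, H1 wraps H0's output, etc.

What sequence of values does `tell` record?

Answer: (8, 5)

Evaluation trace:
tell(8) @ H1 ⇒ log+=8
emit(0) @ H0 ⇒ out+=0
tell(5) @ H1 ⇒ log+=5
H0 returns [0, 36]
H1 returns ([0, 36], (8, 5))
= ([0, 36], (8, 5))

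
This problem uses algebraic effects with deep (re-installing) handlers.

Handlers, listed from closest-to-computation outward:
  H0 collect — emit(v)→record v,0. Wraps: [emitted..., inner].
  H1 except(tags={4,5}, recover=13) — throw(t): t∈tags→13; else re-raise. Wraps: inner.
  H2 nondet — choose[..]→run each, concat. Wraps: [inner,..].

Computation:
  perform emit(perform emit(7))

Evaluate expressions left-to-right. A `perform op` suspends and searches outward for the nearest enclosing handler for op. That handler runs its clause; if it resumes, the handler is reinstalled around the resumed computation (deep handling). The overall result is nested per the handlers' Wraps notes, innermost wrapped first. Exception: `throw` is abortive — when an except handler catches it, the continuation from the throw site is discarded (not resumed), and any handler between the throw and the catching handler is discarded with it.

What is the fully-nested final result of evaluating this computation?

Working:
emit(7) @ H0 ⇒ out+=7
emit(0) @ H0 ⇒ out+=0
H0 returns [7, 0, 0]
H1 returns [7, 0, 0]
H2 returns [[7, 0, 0]]
= [[7, 0, 0]]

Answer: [[7, 0, 0]]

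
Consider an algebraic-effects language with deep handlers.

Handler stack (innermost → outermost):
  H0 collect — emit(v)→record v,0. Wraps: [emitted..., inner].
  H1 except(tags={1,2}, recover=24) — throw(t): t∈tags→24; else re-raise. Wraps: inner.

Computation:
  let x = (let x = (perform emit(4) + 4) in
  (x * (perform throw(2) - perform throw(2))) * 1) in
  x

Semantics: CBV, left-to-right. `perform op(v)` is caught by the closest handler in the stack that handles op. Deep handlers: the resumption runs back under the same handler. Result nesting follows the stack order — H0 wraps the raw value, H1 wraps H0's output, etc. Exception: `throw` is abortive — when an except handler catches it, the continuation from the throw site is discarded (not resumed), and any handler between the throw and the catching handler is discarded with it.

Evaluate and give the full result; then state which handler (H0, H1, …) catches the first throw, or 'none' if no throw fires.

Evaluation trace:
emit(4) @ H0 ⇒ out+=4
throw(2) @ H1 caught ⇒ 24
= 24

Answer: 24 ; first throw caught by: H1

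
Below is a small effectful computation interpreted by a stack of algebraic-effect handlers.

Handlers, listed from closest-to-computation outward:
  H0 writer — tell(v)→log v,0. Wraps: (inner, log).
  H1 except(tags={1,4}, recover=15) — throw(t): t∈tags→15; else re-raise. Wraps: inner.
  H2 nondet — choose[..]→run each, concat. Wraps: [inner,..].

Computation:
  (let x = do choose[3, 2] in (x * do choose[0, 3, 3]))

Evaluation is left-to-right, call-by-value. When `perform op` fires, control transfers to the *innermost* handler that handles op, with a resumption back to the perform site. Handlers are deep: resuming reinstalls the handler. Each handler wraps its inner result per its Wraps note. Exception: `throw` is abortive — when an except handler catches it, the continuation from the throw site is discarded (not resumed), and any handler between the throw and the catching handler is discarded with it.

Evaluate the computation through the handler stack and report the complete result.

Answer: [(0, ()), (9, ()), (9, ()), (0, ()), (6, ()), (6, ())]

Working:
choose[3, 2] @ H2
  branch[0] choose=3:
    choose[0, 3, 3] @ H2
      branch[0] choose=0:
        H0 returns (0, ())
        H1 returns (0, ())
        H2 returns [(0, ())]
      branch[1] choose=3:
        H0 returns (9, ())
        H1 returns (9, ())
        H2 returns [(9, ())]
      branch[2] choose=3:
        H0 returns (9, ())
        H1 returns (9, ())
        H2 returns [(9, ())]
  branch[1] choose=2:
    choose[0, 3, 3] @ H2
      branch[0] choose=0:
        H0 returns (0, ())
        H1 returns (0, ())
        H2 returns [(0, ())]
      branch[1] choose=3:
        H0 returns (6, ())
        H1 returns (6, ())
        H2 returns [(6, ())]
      branch[2] choose=3:
        H0 returns (6, ())
        H1 returns (6, ())
        H2 returns [(6, ())]
= [(0, ()), (9, ()), (9, ()), (0, ()), (6, ()), (6, ())]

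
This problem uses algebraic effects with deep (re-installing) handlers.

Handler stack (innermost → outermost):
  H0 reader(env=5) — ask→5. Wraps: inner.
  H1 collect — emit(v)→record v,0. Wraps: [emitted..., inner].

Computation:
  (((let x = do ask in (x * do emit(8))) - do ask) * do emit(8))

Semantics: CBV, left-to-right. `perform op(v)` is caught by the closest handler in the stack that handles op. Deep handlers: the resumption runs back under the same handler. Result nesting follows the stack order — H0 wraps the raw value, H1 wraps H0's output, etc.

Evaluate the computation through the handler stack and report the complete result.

Answer: [8, 8, 0]

Working:
ask @ H0 ⇒ 5
emit(8) @ H1 ⇒ out+=8
ask @ H0 ⇒ 5
emit(8) @ H1 ⇒ out+=8
H0 returns 0
H1 returns [8, 8, 0]
= [8, 8, 0]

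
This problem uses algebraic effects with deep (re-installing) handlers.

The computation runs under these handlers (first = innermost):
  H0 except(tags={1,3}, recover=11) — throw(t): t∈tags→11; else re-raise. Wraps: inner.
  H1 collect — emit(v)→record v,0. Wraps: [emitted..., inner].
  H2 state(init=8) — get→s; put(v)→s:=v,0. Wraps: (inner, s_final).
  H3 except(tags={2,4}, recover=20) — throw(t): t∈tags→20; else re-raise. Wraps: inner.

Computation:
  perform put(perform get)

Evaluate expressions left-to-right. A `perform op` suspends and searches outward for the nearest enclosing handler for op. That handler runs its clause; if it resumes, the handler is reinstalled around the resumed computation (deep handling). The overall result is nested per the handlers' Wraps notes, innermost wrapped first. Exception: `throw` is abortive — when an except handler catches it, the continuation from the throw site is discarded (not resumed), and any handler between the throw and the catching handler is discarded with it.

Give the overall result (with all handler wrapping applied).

Working:
get @ H2 ⇒ 8
put(8) @ H2 ⇒ s:=8
H0 returns 0
H1 returns [0]
H2 returns ([0], 8)
H3 returns ([0], 8)
= ([0], 8)

Answer: ([0], 8)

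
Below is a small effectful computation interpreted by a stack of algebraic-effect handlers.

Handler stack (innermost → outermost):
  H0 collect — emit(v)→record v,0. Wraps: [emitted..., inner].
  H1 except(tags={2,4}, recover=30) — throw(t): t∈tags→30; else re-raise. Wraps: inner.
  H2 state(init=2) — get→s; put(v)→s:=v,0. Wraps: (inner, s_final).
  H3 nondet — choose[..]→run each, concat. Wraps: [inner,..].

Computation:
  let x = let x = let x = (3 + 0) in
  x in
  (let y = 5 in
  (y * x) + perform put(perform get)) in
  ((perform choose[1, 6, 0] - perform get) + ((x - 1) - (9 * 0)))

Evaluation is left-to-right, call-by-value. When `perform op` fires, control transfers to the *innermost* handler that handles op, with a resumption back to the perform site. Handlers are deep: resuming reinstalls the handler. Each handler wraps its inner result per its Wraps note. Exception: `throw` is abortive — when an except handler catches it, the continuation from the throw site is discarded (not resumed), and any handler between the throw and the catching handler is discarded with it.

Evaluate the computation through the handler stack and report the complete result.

Evaluation trace:
get @ H2 ⇒ 2
put(2) @ H2 ⇒ s:=2
choose[1, 6, 0] @ H3
  branch[0] choose=1:
    get @ H2 ⇒ 2
    H0 returns [13]
    H1 returns [13]
    H2 returns ([13], 2)
    H3 returns [([13], 2)]
  branch[1] choose=6:
    get @ H2 ⇒ 2
    H0 returns [18]
    H1 returns [18]
    H2 returns ([18], 2)
    H3 returns [([18], 2)]
  branch[2] choose=0:
    get @ H2 ⇒ 2
    H0 returns [12]
    H1 returns [12]
    H2 returns ([12], 2)
    H3 returns [([12], 2)]
= [([13], 2), ([18], 2), ([12], 2)]

Answer: [([13], 2), ([18], 2), ([12], 2)]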